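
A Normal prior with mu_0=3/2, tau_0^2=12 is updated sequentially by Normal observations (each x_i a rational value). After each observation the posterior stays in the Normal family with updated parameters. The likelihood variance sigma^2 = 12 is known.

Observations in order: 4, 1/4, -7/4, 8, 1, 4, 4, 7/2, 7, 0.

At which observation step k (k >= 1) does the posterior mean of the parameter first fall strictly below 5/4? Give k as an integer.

obs 1: x=4 → posterior Normal(11/4, 6)
obs 2: x=1/4 → posterior Normal(23/12, 4)
obs 3: x=-7/4 → posterior Normal(1, 3)
obs 4: x=8 → posterior Normal(12/5, 12/5)
obs 5: x=1 → posterior Normal(13/6, 2)
obs 6: x=4 → posterior Normal(17/7, 12/7)
obs 7: x=4 → posterior Normal(21/8, 3/2)
obs 8: x=7/2 → posterior Normal(49/18, 4/3)
obs 9: x=7 → posterior Normal(63/20, 6/5)
obs 10: x=0 → posterior Normal(63/22, 12/11)

k = 3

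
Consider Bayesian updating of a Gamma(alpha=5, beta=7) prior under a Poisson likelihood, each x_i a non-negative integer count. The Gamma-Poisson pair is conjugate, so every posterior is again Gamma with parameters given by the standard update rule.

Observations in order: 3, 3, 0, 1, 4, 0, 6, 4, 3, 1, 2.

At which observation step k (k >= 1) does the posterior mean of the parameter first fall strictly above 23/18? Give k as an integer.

obs 1: x=3 → posterior Gamma(8, 8)
obs 2: x=3 → posterior Gamma(11, 9)
obs 3: x=0 → posterior Gamma(11, 10)
obs 4: x=1 → posterior Gamma(12, 11)
obs 5: x=4 → posterior Gamma(16, 12)
obs 6: x=0 → posterior Gamma(16, 13)
obs 7: x=6 → posterior Gamma(22, 14)
obs 8: x=4 → posterior Gamma(26, 15)
obs 9: x=3 → posterior Gamma(29, 16)
obs 10: x=1 → posterior Gamma(30, 17)
obs 11: x=2 → posterior Gamma(32, 18)

k = 5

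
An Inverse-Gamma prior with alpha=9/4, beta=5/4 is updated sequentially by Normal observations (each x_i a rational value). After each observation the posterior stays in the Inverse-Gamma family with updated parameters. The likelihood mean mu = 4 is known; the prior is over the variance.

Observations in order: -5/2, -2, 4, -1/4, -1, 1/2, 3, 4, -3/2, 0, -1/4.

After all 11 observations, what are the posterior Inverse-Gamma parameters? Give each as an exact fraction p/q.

obs 1: x=-5/2 → posterior Inverse-Gamma(11/4, 179/8)
obs 2: x=-2 → posterior Inverse-Gamma(13/4, 323/8)
obs 3: x=4 → posterior Inverse-Gamma(15/4, 323/8)
obs 4: x=-1/4 → posterior Inverse-Gamma(17/4, 1581/32)
obs 5: x=-1 → posterior Inverse-Gamma(19/4, 1981/32)
obs 6: x=1/2 → posterior Inverse-Gamma(21/4, 2177/32)
obs 7: x=3 → posterior Inverse-Gamma(23/4, 2193/32)
obs 8: x=4 → posterior Inverse-Gamma(25/4, 2193/32)
obs 9: x=-3/2 → posterior Inverse-Gamma(27/4, 2677/32)
obs 10: x=0 → posterior Inverse-Gamma(29/4, 2933/32)
obs 11: x=-1/4 → posterior Inverse-Gamma(31/4, 1611/16)

alpha=31/4, beta=1611/16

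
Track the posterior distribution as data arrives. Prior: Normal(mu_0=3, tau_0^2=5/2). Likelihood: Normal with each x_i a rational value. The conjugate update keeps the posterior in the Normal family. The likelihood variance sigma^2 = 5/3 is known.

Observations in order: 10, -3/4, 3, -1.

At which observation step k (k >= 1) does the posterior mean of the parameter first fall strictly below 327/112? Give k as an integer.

k = 4

obs 1: x=10 → posterior Normal(36/5, 1)
obs 2: x=-3/4 → posterior Normal(135/32, 5/8)
obs 3: x=3 → posterior Normal(171/44, 5/11)
obs 4: x=-1 → posterior Normal(159/56, 5/14)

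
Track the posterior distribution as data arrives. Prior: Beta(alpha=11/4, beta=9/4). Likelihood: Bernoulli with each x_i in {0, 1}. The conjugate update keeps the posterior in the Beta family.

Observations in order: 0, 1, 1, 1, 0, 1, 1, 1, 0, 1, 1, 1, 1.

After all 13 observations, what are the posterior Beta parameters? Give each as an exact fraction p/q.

alpha=51/4, beta=21/4

obs 1: x=0 → posterior Beta(11/4, 13/4)
obs 2: x=1 → posterior Beta(15/4, 13/4)
obs 3: x=1 → posterior Beta(19/4, 13/4)
obs 4: x=1 → posterior Beta(23/4, 13/4)
obs 5: x=0 → posterior Beta(23/4, 17/4)
obs 6: x=1 → posterior Beta(27/4, 17/4)
obs 7: x=1 → posterior Beta(31/4, 17/4)
obs 8: x=1 → posterior Beta(35/4, 17/4)
obs 9: x=0 → posterior Beta(35/4, 21/4)
obs 10: x=1 → posterior Beta(39/4, 21/4)
obs 11: x=1 → posterior Beta(43/4, 21/4)
obs 12: x=1 → posterior Beta(47/4, 21/4)
obs 13: x=1 → posterior Beta(51/4, 21/4)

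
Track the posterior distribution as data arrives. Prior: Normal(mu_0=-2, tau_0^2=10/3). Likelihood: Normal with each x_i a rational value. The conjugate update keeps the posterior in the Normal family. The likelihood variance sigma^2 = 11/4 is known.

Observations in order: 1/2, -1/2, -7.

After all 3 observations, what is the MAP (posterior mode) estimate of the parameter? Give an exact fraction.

obs 1: x=1/2 → posterior Normal(-46/73, 110/73)
obs 2: x=-1/2 → posterior Normal(-66/113, 110/113)
obs 3: x=-7 → posterior Normal(-346/153, 110/153)

-346/153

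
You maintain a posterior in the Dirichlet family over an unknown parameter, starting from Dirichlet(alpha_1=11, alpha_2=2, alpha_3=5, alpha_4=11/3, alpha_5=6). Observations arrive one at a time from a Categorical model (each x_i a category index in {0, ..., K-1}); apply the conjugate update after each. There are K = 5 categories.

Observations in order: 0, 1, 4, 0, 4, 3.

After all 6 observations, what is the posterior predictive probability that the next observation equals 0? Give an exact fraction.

39/101

obs 1: x=0 → posterior Dirichlet(12, 2, 5, 11/3, 6)
obs 2: x=1 → posterior Dirichlet(12, 3, 5, 11/3, 6)
obs 3: x=4 → posterior Dirichlet(12, 3, 5, 11/3, 7)
obs 4: x=0 → posterior Dirichlet(13, 3, 5, 11/3, 7)
obs 5: x=4 → posterior Dirichlet(13, 3, 5, 11/3, 8)
obs 6: x=3 → posterior Dirichlet(13, 3, 5, 14/3, 8)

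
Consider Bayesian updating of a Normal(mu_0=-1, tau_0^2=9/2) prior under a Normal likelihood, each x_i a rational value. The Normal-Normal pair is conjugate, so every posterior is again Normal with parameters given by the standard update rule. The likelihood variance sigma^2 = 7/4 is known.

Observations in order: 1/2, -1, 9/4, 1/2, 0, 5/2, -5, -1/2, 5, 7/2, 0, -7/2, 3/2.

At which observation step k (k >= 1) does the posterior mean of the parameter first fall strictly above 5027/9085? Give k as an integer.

k = 6

obs 1: x=1/2 → posterior Normal(2/25, 63/50)
obs 2: x=-1 → posterior Normal(-16/43, 63/86)
obs 3: x=9/4 → posterior Normal(49/122, 63/122)
obs 4: x=1/2 → posterior Normal(67/158, 63/158)
obs 5: x=0 → posterior Normal(67/194, 63/194)
obs 6: x=5/2 → posterior Normal(157/230, 63/230)
obs 7: x=-5 → posterior Normal(-23/266, 9/38)
obs 8: x=-1/2 → posterior Normal(-41/302, 63/302)
obs 9: x=5 → posterior Normal(139/338, 63/338)
obs 10: x=7/2 → posterior Normal(265/374, 63/374)
obs 11: x=0 → posterior Normal(53/82, 63/410)
obs 12: x=-7/2 → posterior Normal(139/446, 63/446)
obs 13: x=3/2 → posterior Normal(193/482, 63/482)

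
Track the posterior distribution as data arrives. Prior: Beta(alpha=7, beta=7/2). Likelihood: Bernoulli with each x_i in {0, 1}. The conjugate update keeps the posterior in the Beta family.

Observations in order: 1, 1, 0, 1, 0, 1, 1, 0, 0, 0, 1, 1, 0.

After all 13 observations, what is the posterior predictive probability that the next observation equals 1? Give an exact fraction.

28/47

obs 1: x=1 → posterior Beta(8, 7/2)
obs 2: x=1 → posterior Beta(9, 7/2)
obs 3: x=0 → posterior Beta(9, 9/2)
obs 4: x=1 → posterior Beta(10, 9/2)
obs 5: x=0 → posterior Beta(10, 11/2)
obs 6: x=1 → posterior Beta(11, 11/2)
obs 7: x=1 → posterior Beta(12, 11/2)
obs 8: x=0 → posterior Beta(12, 13/2)
obs 9: x=0 → posterior Beta(12, 15/2)
obs 10: x=0 → posterior Beta(12, 17/2)
obs 11: x=1 → posterior Beta(13, 17/2)
obs 12: x=1 → posterior Beta(14, 17/2)
obs 13: x=0 → posterior Beta(14, 19/2)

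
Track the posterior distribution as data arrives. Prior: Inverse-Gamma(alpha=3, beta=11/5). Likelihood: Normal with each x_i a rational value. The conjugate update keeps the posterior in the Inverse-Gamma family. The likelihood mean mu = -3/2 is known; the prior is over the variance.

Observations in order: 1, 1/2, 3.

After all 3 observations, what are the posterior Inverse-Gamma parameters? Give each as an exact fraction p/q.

alpha=9/2, beta=349/20

obs 1: x=1 → posterior Inverse-Gamma(7/2, 213/40)
obs 2: x=1/2 → posterior Inverse-Gamma(4, 293/40)
obs 3: x=3 → posterior Inverse-Gamma(9/2, 349/20)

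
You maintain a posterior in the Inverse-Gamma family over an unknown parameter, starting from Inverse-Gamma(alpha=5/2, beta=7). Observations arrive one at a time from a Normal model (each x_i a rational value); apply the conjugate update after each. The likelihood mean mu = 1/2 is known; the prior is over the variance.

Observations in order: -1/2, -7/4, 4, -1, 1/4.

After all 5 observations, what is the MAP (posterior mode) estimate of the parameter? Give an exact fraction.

277/96

obs 1: x=-1/2 → posterior Inverse-Gamma(3, 15/2)
obs 2: x=-7/4 → posterior Inverse-Gamma(7/2, 321/32)
obs 3: x=4 → posterior Inverse-Gamma(4, 517/32)
obs 4: x=-1 → posterior Inverse-Gamma(9/2, 553/32)
obs 5: x=1/4 → posterior Inverse-Gamma(5, 277/16)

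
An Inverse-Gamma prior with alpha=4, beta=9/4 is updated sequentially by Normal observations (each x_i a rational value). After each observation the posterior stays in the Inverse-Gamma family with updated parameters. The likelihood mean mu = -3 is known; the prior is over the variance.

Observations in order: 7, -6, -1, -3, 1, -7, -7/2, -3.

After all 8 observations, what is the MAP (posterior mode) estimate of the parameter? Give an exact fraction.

599/72

obs 1: x=7 → posterior Inverse-Gamma(9/2, 209/4)
obs 2: x=-6 → posterior Inverse-Gamma(5, 227/4)
obs 3: x=-1 → posterior Inverse-Gamma(11/2, 235/4)
obs 4: x=-3 → posterior Inverse-Gamma(6, 235/4)
obs 5: x=1 → posterior Inverse-Gamma(13/2, 267/4)
obs 6: x=-7 → posterior Inverse-Gamma(7, 299/4)
obs 7: x=-7/2 → posterior Inverse-Gamma(15/2, 599/8)
obs 8: x=-3 → posterior Inverse-Gamma(8, 599/8)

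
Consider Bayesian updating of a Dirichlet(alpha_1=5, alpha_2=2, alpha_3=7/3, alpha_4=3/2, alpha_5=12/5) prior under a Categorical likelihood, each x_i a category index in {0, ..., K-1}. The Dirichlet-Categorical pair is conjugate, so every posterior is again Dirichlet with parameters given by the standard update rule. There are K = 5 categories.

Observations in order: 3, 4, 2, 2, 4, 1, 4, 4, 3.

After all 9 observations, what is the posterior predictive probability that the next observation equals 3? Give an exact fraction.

105/667

obs 1: x=3 → posterior Dirichlet(5, 2, 7/3, 5/2, 12/5)
obs 2: x=4 → posterior Dirichlet(5, 2, 7/3, 5/2, 17/5)
obs 3: x=2 → posterior Dirichlet(5, 2, 10/3, 5/2, 17/5)
obs 4: x=2 → posterior Dirichlet(5, 2, 13/3, 5/2, 17/5)
obs 5: x=4 → posterior Dirichlet(5, 2, 13/3, 5/2, 22/5)
obs 6: x=1 → posterior Dirichlet(5, 3, 13/3, 5/2, 22/5)
obs 7: x=4 → posterior Dirichlet(5, 3, 13/3, 5/2, 27/5)
obs 8: x=4 → posterior Dirichlet(5, 3, 13/3, 5/2, 32/5)
obs 9: x=3 → posterior Dirichlet(5, 3, 13/3, 7/2, 32/5)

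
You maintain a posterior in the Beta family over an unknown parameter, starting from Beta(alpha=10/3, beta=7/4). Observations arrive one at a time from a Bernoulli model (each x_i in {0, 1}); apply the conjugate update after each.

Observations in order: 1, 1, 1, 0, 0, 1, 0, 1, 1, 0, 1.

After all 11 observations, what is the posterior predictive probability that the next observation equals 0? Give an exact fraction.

69/193

obs 1: x=1 → posterior Beta(13/3, 7/4)
obs 2: x=1 → posterior Beta(16/3, 7/4)
obs 3: x=1 → posterior Beta(19/3, 7/4)
obs 4: x=0 → posterior Beta(19/3, 11/4)
obs 5: x=0 → posterior Beta(19/3, 15/4)
obs 6: x=1 → posterior Beta(22/3, 15/4)
obs 7: x=0 → posterior Beta(22/3, 19/4)
obs 8: x=1 → posterior Beta(25/3, 19/4)
obs 9: x=1 → posterior Beta(28/3, 19/4)
obs 10: x=0 → posterior Beta(28/3, 23/4)
obs 11: x=1 → posterior Beta(31/3, 23/4)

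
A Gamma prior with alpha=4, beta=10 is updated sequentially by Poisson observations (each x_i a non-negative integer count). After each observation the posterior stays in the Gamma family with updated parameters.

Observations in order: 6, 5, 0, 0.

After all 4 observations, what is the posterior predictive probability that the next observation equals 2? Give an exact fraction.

1244544764462497792/6568408355712890625

obs 1: x=6 → posterior Gamma(10, 11)
obs 2: x=5 → posterior Gamma(15, 12)
obs 3: x=0 → posterior Gamma(15, 13)
obs 4: x=0 → posterior Gamma(15, 14)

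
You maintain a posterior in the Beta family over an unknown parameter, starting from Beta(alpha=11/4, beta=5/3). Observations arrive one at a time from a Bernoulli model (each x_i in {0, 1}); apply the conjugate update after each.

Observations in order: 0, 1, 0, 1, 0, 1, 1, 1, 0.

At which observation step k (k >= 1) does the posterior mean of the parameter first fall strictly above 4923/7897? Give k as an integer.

obs 1: x=0 → posterior Beta(11/4, 8/3)
obs 2: x=1 → posterior Beta(15/4, 8/3)
obs 3: x=0 → posterior Beta(15/4, 11/3)
obs 4: x=1 → posterior Beta(19/4, 11/3)
obs 5: x=0 → posterior Beta(19/4, 14/3)
obs 6: x=1 → posterior Beta(23/4, 14/3)
obs 7: x=1 → posterior Beta(27/4, 14/3)
obs 8: x=1 → posterior Beta(31/4, 14/3)
obs 9: x=0 → posterior Beta(31/4, 17/3)

k = 8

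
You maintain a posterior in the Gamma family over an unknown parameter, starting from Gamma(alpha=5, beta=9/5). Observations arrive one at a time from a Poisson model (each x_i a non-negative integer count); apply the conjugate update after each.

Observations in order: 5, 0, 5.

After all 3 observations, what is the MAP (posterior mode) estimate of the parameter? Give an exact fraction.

35/12

obs 1: x=5 → posterior Gamma(10, 14/5)
obs 2: x=0 → posterior Gamma(10, 19/5)
obs 3: x=5 → posterior Gamma(15, 24/5)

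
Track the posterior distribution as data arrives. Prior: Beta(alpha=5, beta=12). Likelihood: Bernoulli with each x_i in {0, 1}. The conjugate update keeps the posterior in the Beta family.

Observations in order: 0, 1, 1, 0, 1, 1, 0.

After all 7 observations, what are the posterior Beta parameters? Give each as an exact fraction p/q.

alpha=9, beta=15

obs 1: x=0 → posterior Beta(5, 13)
obs 2: x=1 → posterior Beta(6, 13)
obs 3: x=1 → posterior Beta(7, 13)
obs 4: x=0 → posterior Beta(7, 14)
obs 5: x=1 → posterior Beta(8, 14)
obs 6: x=1 → posterior Beta(9, 14)
obs 7: x=0 → posterior Beta(9, 15)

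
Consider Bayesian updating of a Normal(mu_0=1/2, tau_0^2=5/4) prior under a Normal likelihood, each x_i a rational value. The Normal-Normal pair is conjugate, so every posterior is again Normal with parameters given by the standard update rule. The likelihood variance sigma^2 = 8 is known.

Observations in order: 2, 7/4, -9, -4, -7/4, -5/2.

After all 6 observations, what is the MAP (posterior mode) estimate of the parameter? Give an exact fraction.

-103/124

obs 1: x=2 → posterior Normal(26/37, 40/37)
obs 2: x=7/4 → posterior Normal(139/168, 20/21)
obs 3: x=-9 → posterior Normal(-41/188, 40/47)
obs 4: x=-4 → posterior Normal(-121/208, 10/13)
obs 5: x=-7/4 → posterior Normal(-13/19, 40/57)
obs 6: x=-5/2 → posterior Normal(-103/124, 20/31)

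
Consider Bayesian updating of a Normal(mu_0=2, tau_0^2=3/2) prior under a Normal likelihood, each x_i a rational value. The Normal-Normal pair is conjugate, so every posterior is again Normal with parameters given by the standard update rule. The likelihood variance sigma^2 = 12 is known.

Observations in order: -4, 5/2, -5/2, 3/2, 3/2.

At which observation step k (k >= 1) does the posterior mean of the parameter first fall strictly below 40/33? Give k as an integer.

k = 3

obs 1: x=-4 → posterior Normal(4/3, 4/3)
obs 2: x=5/2 → posterior Normal(29/20, 6/5)
obs 3: x=-5/2 → posterior Normal(12/11, 12/11)
obs 4: x=3/2 → posterior Normal(9/8, 1)
obs 5: x=3/2 → posterior Normal(15/13, 12/13)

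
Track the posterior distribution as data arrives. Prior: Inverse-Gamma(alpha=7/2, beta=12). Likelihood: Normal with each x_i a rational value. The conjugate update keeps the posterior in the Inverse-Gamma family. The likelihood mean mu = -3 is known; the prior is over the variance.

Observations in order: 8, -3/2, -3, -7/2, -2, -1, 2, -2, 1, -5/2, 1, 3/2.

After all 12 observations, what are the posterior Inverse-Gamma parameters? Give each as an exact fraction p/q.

obs 1: x=8 → posterior Inverse-Gamma(4, 145/2)
obs 2: x=-3/2 → posterior Inverse-Gamma(9/2, 589/8)
obs 3: x=-3 → posterior Inverse-Gamma(5, 589/8)
obs 4: x=-7/2 → posterior Inverse-Gamma(11/2, 295/4)
obs 5: x=-2 → posterior Inverse-Gamma(6, 297/4)
obs 6: x=-1 → posterior Inverse-Gamma(13/2, 305/4)
obs 7: x=2 → posterior Inverse-Gamma(7, 355/4)
obs 8: x=-2 → posterior Inverse-Gamma(15/2, 357/4)
obs 9: x=1 → posterior Inverse-Gamma(8, 389/4)
obs 10: x=-5/2 → posterior Inverse-Gamma(17/2, 779/8)
obs 11: x=1 → posterior Inverse-Gamma(9, 843/8)
obs 12: x=3/2 → posterior Inverse-Gamma(19/2, 231/2)

alpha=19/2, beta=231/2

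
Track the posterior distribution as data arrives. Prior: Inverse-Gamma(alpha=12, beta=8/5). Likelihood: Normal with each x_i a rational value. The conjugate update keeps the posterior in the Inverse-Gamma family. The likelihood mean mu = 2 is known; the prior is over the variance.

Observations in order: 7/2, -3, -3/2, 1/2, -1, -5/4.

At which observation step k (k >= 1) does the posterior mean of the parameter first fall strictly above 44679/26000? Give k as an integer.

obs 1: x=7/2 → posterior Inverse-Gamma(25/2, 109/40)
obs 2: x=-3 → posterior Inverse-Gamma(13, 609/40)
obs 3: x=-3/2 → posterior Inverse-Gamma(27/2, 427/20)
obs 4: x=1/2 → posterior Inverse-Gamma(14, 899/40)
obs 5: x=-1 → posterior Inverse-Gamma(29/2, 1079/40)
obs 6: x=-5/4 → posterior Inverse-Gamma(15, 5161/160)

k = 4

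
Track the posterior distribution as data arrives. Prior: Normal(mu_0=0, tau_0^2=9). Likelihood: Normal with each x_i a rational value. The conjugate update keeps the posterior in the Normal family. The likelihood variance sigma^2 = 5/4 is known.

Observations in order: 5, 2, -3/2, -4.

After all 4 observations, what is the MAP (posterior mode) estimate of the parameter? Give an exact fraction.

obs 1: x=5 → posterior Normal(180/41, 45/41)
obs 2: x=2 → posterior Normal(36/11, 45/77)
obs 3: x=-3/2 → posterior Normal(198/113, 45/113)
obs 4: x=-4 → posterior Normal(54/149, 45/149)

54/149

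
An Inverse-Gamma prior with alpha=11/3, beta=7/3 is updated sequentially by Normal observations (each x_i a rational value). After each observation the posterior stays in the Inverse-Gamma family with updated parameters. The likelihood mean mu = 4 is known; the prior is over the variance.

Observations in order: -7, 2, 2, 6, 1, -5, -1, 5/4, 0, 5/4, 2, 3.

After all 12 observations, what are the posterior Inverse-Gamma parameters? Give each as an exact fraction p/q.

alpha=29/3, beta=6931/48

obs 1: x=-7 → posterior Inverse-Gamma(25/6, 377/6)
obs 2: x=2 → posterior Inverse-Gamma(14/3, 389/6)
obs 3: x=2 → posterior Inverse-Gamma(31/6, 401/6)
obs 4: x=6 → posterior Inverse-Gamma(17/3, 413/6)
obs 5: x=1 → posterior Inverse-Gamma(37/6, 220/3)
obs 6: x=-5 → posterior Inverse-Gamma(20/3, 683/6)
obs 7: x=-1 → posterior Inverse-Gamma(43/6, 379/3)
obs 8: x=5/4 → posterior Inverse-Gamma(23/3, 12491/96)
obs 9: x=0 → posterior Inverse-Gamma(49/6, 13259/96)
obs 10: x=5/4 → posterior Inverse-Gamma(26/3, 6811/48)
obs 11: x=2 → posterior Inverse-Gamma(55/6, 6907/48)
obs 12: x=3 → posterior Inverse-Gamma(29/3, 6931/48)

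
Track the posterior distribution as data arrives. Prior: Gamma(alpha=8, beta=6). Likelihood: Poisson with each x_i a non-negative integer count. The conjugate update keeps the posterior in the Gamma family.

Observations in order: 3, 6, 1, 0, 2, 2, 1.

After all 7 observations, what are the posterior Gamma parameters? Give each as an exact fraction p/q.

alpha=23, beta=13

obs 1: x=3 → posterior Gamma(11, 7)
obs 2: x=6 → posterior Gamma(17, 8)
obs 3: x=1 → posterior Gamma(18, 9)
obs 4: x=0 → posterior Gamma(18, 10)
obs 5: x=2 → posterior Gamma(20, 11)
obs 6: x=2 → posterior Gamma(22, 12)
obs 7: x=1 → posterior Gamma(23, 13)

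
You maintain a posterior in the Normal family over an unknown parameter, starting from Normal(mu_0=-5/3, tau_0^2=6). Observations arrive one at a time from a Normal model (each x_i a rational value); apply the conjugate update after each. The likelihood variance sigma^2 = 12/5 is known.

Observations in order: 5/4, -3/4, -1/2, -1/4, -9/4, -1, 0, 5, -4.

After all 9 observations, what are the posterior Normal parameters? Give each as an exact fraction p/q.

mu_0=-95/282, tau_0^2=12/47

obs 1: x=5/4 → posterior Normal(5/12, 12/7)
obs 2: x=-3/4 → posterior Normal(-5/72, 1)
obs 3: x=-1/2 → posterior Normal(-10/51, 12/17)
obs 4: x=-1/4 → posterior Normal(-5/24, 6/11)
obs 5: x=-9/4 → posterior Normal(-95/162, 4/9)
obs 6: x=-1 → posterior Normal(-125/192, 3/8)
obs 7: x=0 → posterior Normal(-125/222, 12/37)
obs 8: x=5 → posterior Normal(25/252, 2/7)
obs 9: x=-4 → posterior Normal(-95/282, 12/47)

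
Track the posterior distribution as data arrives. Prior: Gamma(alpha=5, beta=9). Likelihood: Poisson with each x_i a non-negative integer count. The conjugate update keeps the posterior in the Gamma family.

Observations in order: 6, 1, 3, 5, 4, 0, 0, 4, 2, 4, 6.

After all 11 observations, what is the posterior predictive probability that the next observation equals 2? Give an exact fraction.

obs 1: x=6 → posterior Gamma(11, 10)
obs 2: x=1 → posterior Gamma(12, 11)
obs 3: x=3 → posterior Gamma(15, 12)
obs 4: x=5 → posterior Gamma(20, 13)
obs 5: x=4 → posterior Gamma(24, 14)
obs 6: x=0 → posterior Gamma(24, 15)
obs 7: x=0 → posterior Gamma(24, 16)
obs 8: x=4 → posterior Gamma(28, 17)
obs 9: x=2 → posterior Gamma(30, 18)
obs 10: x=4 → posterior Gamma(34, 19)
obs 11: x=6 → posterior Gamma(40, 20)

9015995347763200000000000000000000000000000000000000000/34135823067412405261341512451566463326809746506282585241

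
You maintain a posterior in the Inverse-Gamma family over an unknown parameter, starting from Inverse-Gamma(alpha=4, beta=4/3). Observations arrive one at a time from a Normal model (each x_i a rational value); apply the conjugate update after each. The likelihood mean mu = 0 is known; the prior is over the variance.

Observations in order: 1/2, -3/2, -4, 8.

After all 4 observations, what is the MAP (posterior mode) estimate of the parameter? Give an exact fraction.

73/12

obs 1: x=1/2 → posterior Inverse-Gamma(9/2, 35/24)
obs 2: x=-3/2 → posterior Inverse-Gamma(5, 31/12)
obs 3: x=-4 → posterior Inverse-Gamma(11/2, 127/12)
obs 4: x=8 → posterior Inverse-Gamma(6, 511/12)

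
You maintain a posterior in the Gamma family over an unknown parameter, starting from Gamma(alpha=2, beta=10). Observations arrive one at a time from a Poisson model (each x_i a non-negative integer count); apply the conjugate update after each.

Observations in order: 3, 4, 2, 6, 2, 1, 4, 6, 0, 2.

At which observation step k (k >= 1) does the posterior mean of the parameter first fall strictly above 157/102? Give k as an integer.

k = 8

obs 1: x=3 → posterior Gamma(5, 11)
obs 2: x=4 → posterior Gamma(9, 12)
obs 3: x=2 → posterior Gamma(11, 13)
obs 4: x=6 → posterior Gamma(17, 14)
obs 5: x=2 → posterior Gamma(19, 15)
obs 6: x=1 → posterior Gamma(20, 16)
obs 7: x=4 → posterior Gamma(24, 17)
obs 8: x=6 → posterior Gamma(30, 18)
obs 9: x=0 → posterior Gamma(30, 19)
obs 10: x=2 → posterior Gamma(32, 20)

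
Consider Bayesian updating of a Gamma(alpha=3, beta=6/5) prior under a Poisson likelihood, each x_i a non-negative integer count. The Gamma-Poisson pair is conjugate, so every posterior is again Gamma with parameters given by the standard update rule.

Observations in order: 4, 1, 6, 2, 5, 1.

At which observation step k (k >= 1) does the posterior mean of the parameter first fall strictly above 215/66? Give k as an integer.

obs 1: x=4 → posterior Gamma(7, 11/5)
obs 2: x=1 → posterior Gamma(8, 16/5)
obs 3: x=6 → posterior Gamma(14, 21/5)
obs 4: x=2 → posterior Gamma(16, 26/5)
obs 5: x=5 → posterior Gamma(21, 31/5)
obs 6: x=1 → posterior Gamma(22, 36/5)

k = 3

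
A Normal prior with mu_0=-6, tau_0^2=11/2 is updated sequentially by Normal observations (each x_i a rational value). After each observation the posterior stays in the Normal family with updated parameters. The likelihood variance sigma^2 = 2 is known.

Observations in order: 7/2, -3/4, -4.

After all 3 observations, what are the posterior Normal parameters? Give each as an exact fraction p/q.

obs 1: x=7/2 → posterior Normal(29/30, 22/15)
obs 2: x=-3/4 → posterior Normal(25/104, 11/13)
obs 3: x=-4 → posterior Normal(-151/148, 22/37)

mu_0=-151/148, tau_0^2=22/37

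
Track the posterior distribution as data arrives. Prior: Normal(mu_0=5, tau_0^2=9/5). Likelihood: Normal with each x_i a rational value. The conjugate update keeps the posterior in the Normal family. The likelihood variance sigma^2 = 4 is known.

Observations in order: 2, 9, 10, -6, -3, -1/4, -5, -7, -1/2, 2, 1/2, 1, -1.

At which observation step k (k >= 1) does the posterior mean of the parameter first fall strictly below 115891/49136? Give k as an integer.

k = 7

obs 1: x=2 → posterior Normal(118/29, 36/29)
obs 2: x=9 → posterior Normal(199/38, 18/19)
obs 3: x=10 → posterior Normal(289/47, 36/47)
obs 4: x=-6 → posterior Normal(235/56, 9/14)
obs 5: x=-3 → posterior Normal(16/5, 36/65)
obs 6: x=-1/4 → posterior Normal(823/296, 18/37)
obs 7: x=-5 → posterior Normal(643/332, 36/83)
obs 8: x=-7 → posterior Normal(17/16, 9/23)
obs 9: x=-1/2 → posterior Normal(373/404, 36/101)
obs 10: x=2 → posterior Normal(89/88, 18/55)
obs 11: x=1/2 → posterior Normal(463/476, 36/119)
obs 12: x=1 → posterior Normal(499/512, 9/32)
obs 13: x=-1 → posterior Normal(463/548, 36/137)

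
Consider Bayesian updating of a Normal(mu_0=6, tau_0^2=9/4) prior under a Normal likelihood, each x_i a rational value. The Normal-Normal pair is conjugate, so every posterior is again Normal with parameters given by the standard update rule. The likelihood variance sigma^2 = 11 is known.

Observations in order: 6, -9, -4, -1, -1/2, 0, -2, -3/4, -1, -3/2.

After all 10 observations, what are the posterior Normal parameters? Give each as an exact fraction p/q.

obs 1: x=6 → posterior Normal(6, 99/53)
obs 2: x=-9 → posterior Normal(237/62, 99/62)
obs 3: x=-4 → posterior Normal(201/71, 99/71)
obs 4: x=-1 → posterior Normal(12/5, 99/80)
obs 5: x=-1/2 → posterior Normal(375/178, 99/89)
obs 6: x=0 → posterior Normal(375/196, 99/98)
obs 7: x=-2 → posterior Normal(339/214, 99/107)
obs 8: x=-3/4 → posterior Normal(651/464, 99/116)
obs 9: x=-1 → posterior Normal(123/100, 99/125)
obs 10: x=-3/2 → posterior Normal(561/536, 99/134)

mu_0=561/536, tau_0^2=99/134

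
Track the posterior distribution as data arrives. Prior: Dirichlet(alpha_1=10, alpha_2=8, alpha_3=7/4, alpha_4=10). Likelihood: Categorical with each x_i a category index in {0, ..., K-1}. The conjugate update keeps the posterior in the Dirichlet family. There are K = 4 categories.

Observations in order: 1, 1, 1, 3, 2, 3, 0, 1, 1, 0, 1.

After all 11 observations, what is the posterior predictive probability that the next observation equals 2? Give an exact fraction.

11/163

obs 1: x=1 → posterior Dirichlet(10, 9, 7/4, 10)
obs 2: x=1 → posterior Dirichlet(10, 10, 7/4, 10)
obs 3: x=1 → posterior Dirichlet(10, 11, 7/4, 10)
obs 4: x=3 → posterior Dirichlet(10, 11, 7/4, 11)
obs 5: x=2 → posterior Dirichlet(10, 11, 11/4, 11)
obs 6: x=3 → posterior Dirichlet(10, 11, 11/4, 12)
obs 7: x=0 → posterior Dirichlet(11, 11, 11/4, 12)
obs 8: x=1 → posterior Dirichlet(11, 12, 11/4, 12)
obs 9: x=1 → posterior Dirichlet(11, 13, 11/4, 12)
obs 10: x=0 → posterior Dirichlet(12, 13, 11/4, 12)
obs 11: x=1 → posterior Dirichlet(12, 14, 11/4, 12)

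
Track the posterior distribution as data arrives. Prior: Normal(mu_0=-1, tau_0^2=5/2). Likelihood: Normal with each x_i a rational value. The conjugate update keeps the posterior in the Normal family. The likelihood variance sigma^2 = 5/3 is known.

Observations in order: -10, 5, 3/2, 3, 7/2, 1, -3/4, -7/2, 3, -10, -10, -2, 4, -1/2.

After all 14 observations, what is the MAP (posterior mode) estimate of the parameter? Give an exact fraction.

obs 1: x=-10 → posterior Normal(-32/5, 1)
obs 2: x=5 → posterior Normal(-17/8, 5/8)
obs 3: x=3/2 → posterior Normal(-25/22, 5/11)
obs 4: x=3 → posterior Normal(-1/4, 5/14)
obs 5: x=7/2 → posterior Normal(7/17, 5/17)
obs 6: x=1 → posterior Normal(1/2, 1/4)
obs 7: x=-3/4 → posterior Normal(31/92, 5/23)
obs 8: x=-7/2 → posterior Normal(-11/104, 5/26)
obs 9: x=3 → posterior Normal(25/116, 5/29)
obs 10: x=-10 → posterior Normal(-95/128, 5/32)
obs 11: x=-10 → posterior Normal(-43/28, 1/7)
obs 12: x=-2 → posterior Normal(-239/152, 5/38)
obs 13: x=4 → posterior Normal(-191/164, 5/41)
obs 14: x=-1/2 → posterior Normal(-197/176, 5/44)

-197/176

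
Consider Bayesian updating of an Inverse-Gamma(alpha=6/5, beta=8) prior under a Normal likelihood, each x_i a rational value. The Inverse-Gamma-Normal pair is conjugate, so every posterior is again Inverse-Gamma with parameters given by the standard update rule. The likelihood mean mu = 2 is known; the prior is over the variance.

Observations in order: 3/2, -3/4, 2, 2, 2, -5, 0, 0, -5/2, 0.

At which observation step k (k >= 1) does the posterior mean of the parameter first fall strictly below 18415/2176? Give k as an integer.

obs 1: x=3/2 → posterior Inverse-Gamma(17/10, 65/8)
obs 2: x=-3/4 → posterior Inverse-Gamma(11/5, 381/32)
obs 3: x=2 → posterior Inverse-Gamma(27/10, 381/32)
obs 4: x=2 → posterior Inverse-Gamma(16/5, 381/32)
obs 5: x=2 → posterior Inverse-Gamma(37/10, 381/32)
obs 6: x=-5 → posterior Inverse-Gamma(21/5, 1165/32)
obs 7: x=0 → posterior Inverse-Gamma(47/10, 1229/32)
obs 8: x=0 → posterior Inverse-Gamma(26/5, 1293/32)
obs 9: x=-5/2 → posterior Inverse-Gamma(57/10, 1617/32)
obs 10: x=0 → posterior Inverse-Gamma(31/5, 1681/32)

k = 3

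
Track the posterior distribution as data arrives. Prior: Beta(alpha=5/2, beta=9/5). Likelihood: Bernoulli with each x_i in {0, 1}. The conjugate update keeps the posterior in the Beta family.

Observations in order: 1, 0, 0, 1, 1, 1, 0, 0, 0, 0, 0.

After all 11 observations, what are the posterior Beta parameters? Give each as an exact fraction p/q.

obs 1: x=1 → posterior Beta(7/2, 9/5)
obs 2: x=0 → posterior Beta(7/2, 14/5)
obs 3: x=0 → posterior Beta(7/2, 19/5)
obs 4: x=1 → posterior Beta(9/2, 19/5)
obs 5: x=1 → posterior Beta(11/2, 19/5)
obs 6: x=1 → posterior Beta(13/2, 19/5)
obs 7: x=0 → posterior Beta(13/2, 24/5)
obs 8: x=0 → posterior Beta(13/2, 29/5)
obs 9: x=0 → posterior Beta(13/2, 34/5)
obs 10: x=0 → posterior Beta(13/2, 39/5)
obs 11: x=0 → posterior Beta(13/2, 44/5)

alpha=13/2, beta=44/5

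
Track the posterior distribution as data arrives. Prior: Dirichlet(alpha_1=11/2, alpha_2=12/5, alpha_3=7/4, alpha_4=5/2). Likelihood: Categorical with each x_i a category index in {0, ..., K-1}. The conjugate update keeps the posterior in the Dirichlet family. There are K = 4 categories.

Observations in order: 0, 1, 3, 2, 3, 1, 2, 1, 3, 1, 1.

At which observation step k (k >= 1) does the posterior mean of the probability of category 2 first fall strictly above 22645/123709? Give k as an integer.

k = 7

obs 1: x=0 → posterior Dirichlet(13/2, 12/5, 7/4, 5/2)
obs 2: x=1 → posterior Dirichlet(13/2, 17/5, 7/4, 5/2)
obs 3: x=3 → posterior Dirichlet(13/2, 17/5, 7/4, 7/2)
obs 4: x=2 → posterior Dirichlet(13/2, 17/5, 11/4, 7/2)
obs 5: x=3 → posterior Dirichlet(13/2, 17/5, 11/4, 9/2)
obs 6: x=1 → posterior Dirichlet(13/2, 22/5, 11/4, 9/2)
obs 7: x=2 → posterior Dirichlet(13/2, 22/5, 15/4, 9/2)
obs 8: x=1 → posterior Dirichlet(13/2, 27/5, 15/4, 9/2)
obs 9: x=3 → posterior Dirichlet(13/2, 27/5, 15/4, 11/2)
obs 10: x=1 → posterior Dirichlet(13/2, 32/5, 15/4, 11/2)
obs 11: x=1 → posterior Dirichlet(13/2, 37/5, 15/4, 11/2)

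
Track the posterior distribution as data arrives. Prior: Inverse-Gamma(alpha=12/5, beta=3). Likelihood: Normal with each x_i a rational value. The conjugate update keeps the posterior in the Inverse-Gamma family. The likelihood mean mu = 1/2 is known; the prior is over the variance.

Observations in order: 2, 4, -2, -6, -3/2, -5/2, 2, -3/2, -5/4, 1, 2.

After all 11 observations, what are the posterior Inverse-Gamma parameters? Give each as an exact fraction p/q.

alpha=79/10, beta=1501/32

obs 1: x=2 → posterior Inverse-Gamma(29/10, 33/8)
obs 2: x=4 → posterior Inverse-Gamma(17/5, 41/4)
obs 3: x=-2 → posterior Inverse-Gamma(39/10, 107/8)
obs 4: x=-6 → posterior Inverse-Gamma(22/5, 69/2)
obs 5: x=-3/2 → posterior Inverse-Gamma(49/10, 73/2)
obs 6: x=-5/2 → posterior Inverse-Gamma(27/5, 41)
obs 7: x=2 → posterior Inverse-Gamma(59/10, 337/8)
obs 8: x=-3/2 → posterior Inverse-Gamma(32/5, 353/8)
obs 9: x=-5/4 → posterior Inverse-Gamma(69/10, 1461/32)
obs 10: x=1 → posterior Inverse-Gamma(37/5, 1465/32)
obs 11: x=2 → posterior Inverse-Gamma(79/10, 1501/32)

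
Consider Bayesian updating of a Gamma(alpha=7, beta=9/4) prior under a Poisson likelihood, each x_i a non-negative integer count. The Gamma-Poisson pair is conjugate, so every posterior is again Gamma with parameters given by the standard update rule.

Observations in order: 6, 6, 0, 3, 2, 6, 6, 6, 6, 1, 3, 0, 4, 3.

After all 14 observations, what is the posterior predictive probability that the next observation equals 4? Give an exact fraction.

13081018264923202832409663539147414085722667557140772997957577363552730931317569229577202349901199340820312500000000/70387042322634298788880092189011369372571307784966330250295693536978449621941048089954688093653359301938653548557709

obs 1: x=6 → posterior Gamma(13, 13/4)
obs 2: x=6 → posterior Gamma(19, 17/4)
obs 3: x=0 → posterior Gamma(19, 21/4)
obs 4: x=3 → posterior Gamma(22, 25/4)
obs 5: x=2 → posterior Gamma(24, 29/4)
obs 6: x=6 → posterior Gamma(30, 33/4)
obs 7: x=6 → posterior Gamma(36, 37/4)
obs 8: x=6 → posterior Gamma(42, 41/4)
obs 9: x=6 → posterior Gamma(48, 45/4)
obs 10: x=1 → posterior Gamma(49, 49/4)
obs 11: x=3 → posterior Gamma(52, 53/4)
obs 12: x=0 → posterior Gamma(52, 57/4)
obs 13: x=4 → posterior Gamma(56, 61/4)
obs 14: x=3 → posterior Gamma(59, 65/4)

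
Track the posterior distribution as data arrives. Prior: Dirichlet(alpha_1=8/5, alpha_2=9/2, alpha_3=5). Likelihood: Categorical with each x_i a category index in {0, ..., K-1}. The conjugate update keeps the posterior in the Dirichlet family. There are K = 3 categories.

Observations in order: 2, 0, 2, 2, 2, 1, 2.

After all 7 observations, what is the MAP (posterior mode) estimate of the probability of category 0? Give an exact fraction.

16/151

obs 1: x=2 → posterior Dirichlet(8/5, 9/2, 6)
obs 2: x=0 → posterior Dirichlet(13/5, 9/2, 6)
obs 3: x=2 → posterior Dirichlet(13/5, 9/2, 7)
obs 4: x=2 → posterior Dirichlet(13/5, 9/2, 8)
obs 5: x=2 → posterior Dirichlet(13/5, 9/2, 9)
obs 6: x=1 → posterior Dirichlet(13/5, 11/2, 9)
obs 7: x=2 → posterior Dirichlet(13/5, 11/2, 10)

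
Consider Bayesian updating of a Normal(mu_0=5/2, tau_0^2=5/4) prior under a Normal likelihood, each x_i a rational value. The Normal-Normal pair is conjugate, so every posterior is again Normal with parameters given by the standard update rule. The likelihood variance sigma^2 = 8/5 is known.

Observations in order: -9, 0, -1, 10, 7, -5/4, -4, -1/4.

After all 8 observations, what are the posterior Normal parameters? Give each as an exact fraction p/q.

obs 1: x=-9 → posterior Normal(-145/57, 40/57)
obs 2: x=0 → posterior Normal(-145/82, 20/41)
obs 3: x=-1 → posterior Normal(-170/107, 40/107)
obs 4: x=10 → posterior Normal(20/33, 10/33)
obs 5: x=7 → posterior Normal(255/157, 40/157)
obs 6: x=-5/4 → posterior Normal(895/728, 20/91)
obs 7: x=-4 → posterior Normal(55/92, 40/207)
obs 8: x=-1/4 → posterior Normal(235/464, 5/29)

mu_0=235/464, tau_0^2=5/29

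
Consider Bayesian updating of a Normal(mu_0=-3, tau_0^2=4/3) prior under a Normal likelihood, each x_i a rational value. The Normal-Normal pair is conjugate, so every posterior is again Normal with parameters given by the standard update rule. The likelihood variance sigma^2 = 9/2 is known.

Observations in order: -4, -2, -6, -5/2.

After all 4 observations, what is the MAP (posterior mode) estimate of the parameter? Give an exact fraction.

-197/59

obs 1: x=-4 → posterior Normal(-113/35, 36/35)
obs 2: x=-2 → posterior Normal(-3, 36/43)
obs 3: x=-6 → posterior Normal(-59/17, 12/17)
obs 4: x=-5/2 → posterior Normal(-197/59, 36/59)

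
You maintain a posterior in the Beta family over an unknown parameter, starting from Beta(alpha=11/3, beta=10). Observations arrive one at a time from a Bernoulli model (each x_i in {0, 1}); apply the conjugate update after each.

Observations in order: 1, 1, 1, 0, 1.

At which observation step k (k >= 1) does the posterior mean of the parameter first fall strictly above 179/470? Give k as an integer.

k = 3

obs 1: x=1 → posterior Beta(14/3, 10)
obs 2: x=1 → posterior Beta(17/3, 10)
obs 3: x=1 → posterior Beta(20/3, 10)
obs 4: x=0 → posterior Beta(20/3, 11)
obs 5: x=1 → posterior Beta(23/3, 11)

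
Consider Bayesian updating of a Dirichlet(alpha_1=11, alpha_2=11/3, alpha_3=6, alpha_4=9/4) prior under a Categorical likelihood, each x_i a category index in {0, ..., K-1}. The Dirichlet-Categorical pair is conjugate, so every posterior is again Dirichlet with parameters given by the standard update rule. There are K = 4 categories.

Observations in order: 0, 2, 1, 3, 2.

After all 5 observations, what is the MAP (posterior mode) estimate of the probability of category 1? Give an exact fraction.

44/287

obs 1: x=0 → posterior Dirichlet(12, 11/3, 6, 9/4)
obs 2: x=2 → posterior Dirichlet(12, 11/3, 7, 9/4)
obs 3: x=1 → posterior Dirichlet(12, 14/3, 7, 9/4)
obs 4: x=3 → posterior Dirichlet(12, 14/3, 7, 13/4)
obs 5: x=2 → posterior Dirichlet(12, 14/3, 8, 13/4)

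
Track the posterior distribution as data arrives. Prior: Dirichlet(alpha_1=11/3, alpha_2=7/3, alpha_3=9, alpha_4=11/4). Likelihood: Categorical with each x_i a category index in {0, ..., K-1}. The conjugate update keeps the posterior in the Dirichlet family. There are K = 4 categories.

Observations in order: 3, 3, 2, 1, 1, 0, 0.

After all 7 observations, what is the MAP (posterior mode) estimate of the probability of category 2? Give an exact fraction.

obs 1: x=3 → posterior Dirichlet(11/3, 7/3, 9, 15/4)
obs 2: x=3 → posterior Dirichlet(11/3, 7/3, 9, 19/4)
obs 3: x=2 → posterior Dirichlet(11/3, 7/3, 10, 19/4)
obs 4: x=1 → posterior Dirichlet(11/3, 10/3, 10, 19/4)
obs 5: x=1 → posterior Dirichlet(11/3, 13/3, 10, 19/4)
obs 6: x=0 → posterior Dirichlet(14/3, 13/3, 10, 19/4)
obs 7: x=0 → posterior Dirichlet(17/3, 13/3, 10, 19/4)

36/83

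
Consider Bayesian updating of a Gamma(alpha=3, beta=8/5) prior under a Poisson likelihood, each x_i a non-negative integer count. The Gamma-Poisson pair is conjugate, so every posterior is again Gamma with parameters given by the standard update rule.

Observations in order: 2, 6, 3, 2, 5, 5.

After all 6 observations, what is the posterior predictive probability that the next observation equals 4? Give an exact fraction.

1761714095060151687723196129074814783837962240000/10093776109231555797740541116805209814919811290249

obs 1: x=2 → posterior Gamma(5, 13/5)
obs 2: x=6 → posterior Gamma(11, 18/5)
obs 3: x=3 → posterior Gamma(14, 23/5)
obs 4: x=2 → posterior Gamma(16, 28/5)
obs 5: x=5 → posterior Gamma(21, 33/5)
obs 6: x=5 → posterior Gamma(26, 38/5)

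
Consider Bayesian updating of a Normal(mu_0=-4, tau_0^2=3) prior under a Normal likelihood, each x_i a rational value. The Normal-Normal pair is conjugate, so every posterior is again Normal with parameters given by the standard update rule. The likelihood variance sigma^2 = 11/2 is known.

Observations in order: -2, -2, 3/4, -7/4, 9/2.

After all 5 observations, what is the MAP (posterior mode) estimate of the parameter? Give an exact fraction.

obs 1: x=-2 → posterior Normal(-56/17, 33/17)
obs 2: x=-2 → posterior Normal(-68/23, 33/23)
obs 3: x=3/4 → posterior Normal(-127/58, 33/29)
obs 4: x=-7/4 → posterior Normal(-74/35, 33/35)
obs 5: x=9/2 → posterior Normal(-47/41, 33/41)

-47/41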